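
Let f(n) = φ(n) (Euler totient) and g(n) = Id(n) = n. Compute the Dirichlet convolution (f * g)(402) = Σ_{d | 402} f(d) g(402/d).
(φ * Id)(402) = 1995

Divisors of 402: [1, 2, 3, 6, 67, 134, 201, 402]. For each d | 402:
  d = 1: φ(1) · Id(402/1) = 1 · 402 = 402
  d = 2: φ(2) · Id(402/2) = 1 · 201 = 201
  d = 3: φ(3) · Id(402/3) = 2 · 134 = 268
  d = 6: φ(6) · Id(402/6) = 2 · 67 = 134
  d = 67: φ(67) · Id(402/67) = 66 · 6 = 396
  d = 134: φ(134) · Id(402/134) = 66 · 3 = 198
  d = 201: φ(201) · Id(402/201) = 132 · 2 = 264
  d = 402: φ(402) · Id(402/402) = 132 · 1 = 132
Summing: (φ * Id)(402) = 402 + 201 + 268 + 134 + 396 + 198 + 264 + 132 = 1995.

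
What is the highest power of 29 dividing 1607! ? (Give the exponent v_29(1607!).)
v_29(1607!) = 56

Legendre's formula: v_p(n!) = Σ_{k ≥ 1} ⌊n / p^k⌋. For p = 29, n = 1607, the terms are:
  ⌊1607/29^1⌋ = ⌊1607/29⌋ = 55
  ⌊1607/29^2⌋ = ⌊1607/841⌋ = 1
(the next term ⌊1607/29^3⌋ = 0, terminating the sum). Summing: v_29(1607!) = 55 + 1 = 56.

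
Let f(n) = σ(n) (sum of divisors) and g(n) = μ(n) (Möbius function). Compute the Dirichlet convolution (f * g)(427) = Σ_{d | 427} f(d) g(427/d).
(σ * μ)(427) = 427

Divisors of 427: [1, 7, 61, 427]. For each d | 427:
  d = 1: σ(1) · μ(427/1) = 1 · 1 = 1
  d = 7: σ(7) · μ(427/7) = 8 · -1 = -8
  d = 61: σ(61) · μ(427/61) = 62 · -1 = -62
  d = 427: σ(427) · μ(427/427) = 496 · 1 = 496
Summing: (σ * μ)(427) = 1 + -8 + -62 + 496 = 427.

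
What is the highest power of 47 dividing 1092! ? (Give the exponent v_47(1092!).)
v_47(1092!) = 23

Legendre's formula: v_p(n!) = Σ_{k ≥ 1} ⌊n / p^k⌋. For p = 47, n = 1092, the terms are:
  ⌊1092/47^1⌋ = ⌊1092/47⌋ = 23
(the next term ⌊1092/47^2⌋ = 0, terminating the sum). Summing: v_47(1092!) = 23 = 23.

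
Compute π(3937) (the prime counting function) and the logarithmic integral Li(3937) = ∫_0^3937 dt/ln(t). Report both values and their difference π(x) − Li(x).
π(3937) = 546;  Li(3937) ≈ 557.76;  π(x) − Li(x) ≈ -11.76.

Direct count of primes ≤ 3937 gives π(3937) = 546. Numerical evaluation of the logarithmic integral gives Li(3937) ≈ 557.76. The difference π(x) − Li(x) ≈ -11.76 is typically negative for small/moderate x (Li(x) overestimates), though Littlewood's theorem shows this sign changes infinitely often.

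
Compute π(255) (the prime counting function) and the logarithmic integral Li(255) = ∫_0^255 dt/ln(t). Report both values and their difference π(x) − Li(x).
π(255) = 54;  Li(255) ≈ 60.33;  π(x) − Li(x) ≈ -6.33.

Direct count of primes ≤ 255 gives π(255) = 54. Numerical evaluation of the logarithmic integral gives Li(255) ≈ 60.33. The difference π(x) − Li(x) ≈ -6.33 is typically negative for small/moderate x (Li(x) overestimates), though Littlewood's theorem shows this sign changes infinitely often.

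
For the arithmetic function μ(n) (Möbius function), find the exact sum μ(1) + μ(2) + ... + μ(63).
Σ_{n ≤ 63} μ(n) = -1

Compute μ(n) for each 1 ≤ n ≤ 63: μ(1) = 1, μ(2) = -1, μ(3) = -1, μ(4) = 0, μ(5) = -1, μ(6) = 1, μ(7) = -1, μ(8) = 0, μ(9) = 0, μ(10) = 1, μ(11) = -1, μ(12) = 0, μ(13) = -1, μ(14) = 1, μ(15) = 1, μ(16) = 0, μ(17) = -1, μ(18) = 0, μ(19) = -1, μ(20) = 0, μ(21) = 1, μ(22) = 1, μ(23) = -1, μ(24) = 0, μ(25) = 0, μ(26) = 1, μ(27) = 0, μ(28) = 0, μ(29) = -1, μ(30) = -1, μ(31) = -1, μ(32) = 0, μ(33) = 1, μ(34) = 1, μ(35) = 1, μ(36) = 0, μ(37) = -1, μ(38) = 1, μ(39) = 1, μ(40) = 0, μ(41) = -1, μ(42) = -1, μ(43) = -1, μ(44) = 0, μ(45) = 0, μ(46) = 1, μ(47) = -1, μ(48) = 0, μ(49) = 0, μ(50) = 0, μ(51) = 1, μ(52) = 0, μ(53) = -1, μ(54) = 0, μ(55) = 1, μ(56) = 0, μ(57) = 1, μ(58) = 1, μ(59) = -1, μ(60) = 0, μ(61) = -1, μ(62) = 1, μ(63) = 0. Summing all 63 values: -1. (Mertens function M(x) = Σ_{n ≤ x} μ(n); on average M(x) should be small (PNT ⟺ M(x) = o(x)).)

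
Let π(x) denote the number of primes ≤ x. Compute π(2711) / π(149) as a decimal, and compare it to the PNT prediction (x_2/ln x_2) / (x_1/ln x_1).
π(2711)/π(149) = 395/35 ≈ 11.2857;  PNT prediction ≈ 11.5173.

π(149) = 35 and π(2711) = 395, so π(2711)/π(149) ≈ 11.2857. The PNT-predicted ratio is (2711/ln(2711)) / (149/ln(149)) ≈ 11.5173. The two agree to within a few percent, as expected.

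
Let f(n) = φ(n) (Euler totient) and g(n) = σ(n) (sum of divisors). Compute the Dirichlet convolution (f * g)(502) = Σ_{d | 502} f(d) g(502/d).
(φ * σ)(502) = 2008

Divisors of 502: [1, 2, 251, 502]. For each d | 502:
  d = 1: φ(1) · σ(502/1) = 1 · 756 = 756
  d = 2: φ(2) · σ(502/2) = 1 · 252 = 252
  d = 251: φ(251) · σ(502/251) = 250 · 3 = 750
  d = 502: φ(502) · σ(502/502) = 250 · 1 = 250
Summing: (φ * σ)(502) = 756 + 252 + 750 + 250 = 2008.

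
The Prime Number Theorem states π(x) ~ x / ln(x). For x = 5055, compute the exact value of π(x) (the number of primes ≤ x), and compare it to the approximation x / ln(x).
π(5055) = 676;  x/ln(x) ≈ 592.74;  relative error ≈ 12.32%.

Directly count primes up to 5055: π(5055) = 676. The PNT approximation gives 5055/ln(5055) ≈ 5055/8.52813 ≈ 592.74. Relative error (π(x) − x/ln(x)) / π(x) ≈ 12.32%; the approximation is known to undercount slightly (Li(x) is a better estimate).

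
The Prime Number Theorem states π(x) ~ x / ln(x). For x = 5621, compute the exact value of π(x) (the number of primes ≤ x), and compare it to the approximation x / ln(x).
π(5621) = 738;  x/ln(x) ≈ 651.01;  relative error ≈ 11.79%.

Directly count primes up to 5621: π(5621) = 738. The PNT approximation gives 5621/ln(5621) ≈ 5621/8.63426 ≈ 651.01. Relative error (π(x) − x/ln(x)) / π(x) ≈ 11.79%; the approximation is known to undercount slightly (Li(x) is a better estimate).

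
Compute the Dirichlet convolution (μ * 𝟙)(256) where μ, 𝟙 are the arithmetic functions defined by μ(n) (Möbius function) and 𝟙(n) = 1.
(μ * 𝟙)(256) = 0

Divisors of 256: [1, 2, 4, 8, 16, 32, 64, 128, 256]. For each d | 256:
  d = 1: μ(1) · 𝟙(256/1) = 1 · 1 = 1
  d = 2: μ(2) · 𝟙(256/2) = -1 · 1 = -1
  d = 4: μ(4) · 𝟙(256/4) = 0 · 1 = 0
  d = 8: μ(8) · 𝟙(256/8) = 0 · 1 = 0
  d = 16: μ(16) · 𝟙(256/16) = 0 · 1 = 0
  d = 32: μ(32) · 𝟙(256/32) = 0 · 1 = 0
  d = 64: μ(64) · 𝟙(256/64) = 0 · 1 = 0
  d = 128: μ(128) · 𝟙(256/128) = 0 · 1 = 0
  d = 256: μ(256) · 𝟙(256/256) = 0 · 1 = 0
Summing: (μ * 𝟙)(256) = 1 + -1 + 0 + 0 + 0 + 0 + 0 + 0 + 0 = 0.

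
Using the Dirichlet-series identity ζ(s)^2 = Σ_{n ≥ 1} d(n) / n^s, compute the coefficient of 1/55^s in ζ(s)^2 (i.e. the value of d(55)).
d(55) = 4

ζ(s)^2 = (Σ 1/m^s)(Σ 1/k^s). The coefficient of 1/n^s in the product is the number of ordered pairs (m, k) with mk = n, which equals d(n). For n = 55, divisors are [1, 5, 11, 55], so d(55) = 4.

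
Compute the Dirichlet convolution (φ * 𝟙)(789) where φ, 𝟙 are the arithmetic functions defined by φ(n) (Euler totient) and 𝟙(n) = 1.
(φ * 𝟙)(789) = 789

Divisors of 789: [1, 3, 263, 789]. For each d | 789:
  d = 1: φ(1) · 𝟙(789/1) = 1 · 1 = 1
  d = 3: φ(3) · 𝟙(789/3) = 2 · 1 = 2
  d = 263: φ(263) · 𝟙(789/263) = 262 · 1 = 262
  d = 789: φ(789) · 𝟙(789/789) = 524 · 1 = 524
Summing: (φ * 𝟙)(789) = 1 + 2 + 262 + 524 = 789.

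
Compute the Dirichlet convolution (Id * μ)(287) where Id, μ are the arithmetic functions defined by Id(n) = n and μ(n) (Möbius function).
(Id * μ)(287) = 240

Divisors of 287: [1, 7, 41, 287]. For each d | 287:
  d = 1: Id(1) · μ(287/1) = 1 · 1 = 1
  d = 7: Id(7) · μ(287/7) = 7 · -1 = -7
  d = 41: Id(41) · μ(287/41) = 41 · -1 = -41
  d = 287: Id(287) · μ(287/287) = 287 · 1 = 287
Summing: (Id * μ)(287) = 1 + -7 + -41 + 287 = 240.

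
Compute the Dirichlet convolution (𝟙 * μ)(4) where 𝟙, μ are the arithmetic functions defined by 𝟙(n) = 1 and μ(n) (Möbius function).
(𝟙 * μ)(4) = 0

Divisors of 4: [1, 2, 4]. For each d | 4:
  d = 1: 𝟙(1) · μ(4/1) = 1 · 0 = 0
  d = 2: 𝟙(2) · μ(4/2) = 1 · -1 = -1
  d = 4: 𝟙(4) · μ(4/4) = 1 · 1 = 1
Summing: (𝟙 * μ)(4) = 0 + -1 + 1 = 0.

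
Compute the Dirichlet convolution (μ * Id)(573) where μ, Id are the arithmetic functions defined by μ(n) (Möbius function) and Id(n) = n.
(μ * Id)(573) = 380

Divisors of 573: [1, 3, 191, 573]. For each d | 573:
  d = 1: μ(1) · Id(573/1) = 1 · 573 = 573
  d = 3: μ(3) · Id(573/3) = -1 · 191 = -191
  d = 191: μ(191) · Id(573/191) = -1 · 3 = -3
  d = 573: μ(573) · Id(573/573) = 1 · 1 = 1
Summing: (μ * Id)(573) = 573 + -191 + -3 + 1 = 380.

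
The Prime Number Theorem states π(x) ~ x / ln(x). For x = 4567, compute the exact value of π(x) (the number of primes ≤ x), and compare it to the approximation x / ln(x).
π(4567) = 619;  x/ln(x) ≈ 541.97;  relative error ≈ 12.44%.

Directly count primes up to 4567: π(4567) = 619. The PNT approximation gives 4567/ln(4567) ≈ 4567/8.42661 ≈ 541.97. Relative error (π(x) − x/ln(x)) / π(x) ≈ 12.44%; the approximation is known to undercount slightly (Li(x) is a better estimate).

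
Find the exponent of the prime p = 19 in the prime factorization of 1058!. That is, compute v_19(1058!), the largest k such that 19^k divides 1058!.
v_19(1058!) = 57

Legendre's formula: v_p(n!) = Σ_{k ≥ 1} ⌊n / p^k⌋. For p = 19, n = 1058, the terms are:
  ⌊1058/19^1⌋ = ⌊1058/19⌋ = 55
  ⌊1058/19^2⌋ = ⌊1058/361⌋ = 2
(the next term ⌊1058/19^3⌋ = 0, terminating the sum). Summing: v_19(1058!) = 55 + 2 = 57.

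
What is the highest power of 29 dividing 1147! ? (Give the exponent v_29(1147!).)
v_29(1147!) = 40

Legendre's formula: v_p(n!) = Σ_{k ≥ 1} ⌊n / p^k⌋. For p = 29, n = 1147, the terms are:
  ⌊1147/29^1⌋ = ⌊1147/29⌋ = 39
  ⌊1147/29^2⌋ = ⌊1147/841⌋ = 1
(the next term ⌊1147/29^3⌋ = 0, terminating the sum). Summing: v_29(1147!) = 39 + 1 = 40.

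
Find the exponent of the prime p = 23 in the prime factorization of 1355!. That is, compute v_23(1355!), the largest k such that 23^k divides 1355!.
v_23(1355!) = 60

Legendre's formula: v_p(n!) = Σ_{k ≥ 1} ⌊n / p^k⌋. For p = 23, n = 1355, the terms are:
  ⌊1355/23^1⌋ = ⌊1355/23⌋ = 58
  ⌊1355/23^2⌋ = ⌊1355/529⌋ = 2
(the next term ⌊1355/23^3⌋ = 0, terminating the sum). Summing: v_23(1355!) = 58 + 2 = 60.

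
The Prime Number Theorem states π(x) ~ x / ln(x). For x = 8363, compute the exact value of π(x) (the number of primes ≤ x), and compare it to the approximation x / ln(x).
π(8363) = 1047;  x/ln(x) ≈ 925.97;  relative error ≈ 11.56%.

Directly count primes up to 8363: π(8363) = 1047. The PNT approximation gives 8363/ln(8363) ≈ 8363/9.03157 ≈ 925.97. Relative error (π(x) − x/ln(x)) / π(x) ≈ 11.56%; the approximation is known to undercount slightly (Li(x) is a better estimate).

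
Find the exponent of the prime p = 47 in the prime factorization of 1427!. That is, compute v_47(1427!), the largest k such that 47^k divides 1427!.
v_47(1427!) = 30

Legendre's formula: v_p(n!) = Σ_{k ≥ 1} ⌊n / p^k⌋. For p = 47, n = 1427, the terms are:
  ⌊1427/47^1⌋ = ⌊1427/47⌋ = 30
(the next term ⌊1427/47^2⌋ = 0, terminating the sum). Summing: v_47(1427!) = 30 = 30.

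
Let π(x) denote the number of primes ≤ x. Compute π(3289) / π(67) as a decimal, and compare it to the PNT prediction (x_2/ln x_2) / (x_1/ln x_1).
π(3289)/π(67) = 462/19 ≈ 24.3158;  PNT prediction ≈ 25.4875.

π(67) = 19 and π(3289) = 462, so π(3289)/π(67) ≈ 24.3158. The PNT-predicted ratio is (3289/ln(3289)) / (67/ln(67)) ≈ 25.4875. The two agree to within a few percent, as expected.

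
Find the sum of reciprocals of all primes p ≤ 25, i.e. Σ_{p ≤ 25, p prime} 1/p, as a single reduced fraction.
Σ 1/p = 334406399/223092870

π(25) = 9, so the primes ≤ 25 are [2, 3, 5, 7, 11, 13, 17, 19, 23]. Summing 1/p over these primes: 334406399/223092870 ≈ 1.4990. Mertens estimate ln ln(25) + 0.2615 ≈ 1.4305.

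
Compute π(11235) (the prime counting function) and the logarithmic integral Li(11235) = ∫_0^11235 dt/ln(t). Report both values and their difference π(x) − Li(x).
π(11235) = 1357;  Li(11235) ≈ 1379.37;  π(x) − Li(x) ≈ -22.37.

Direct count of primes ≤ 11235 gives π(11235) = 1357. Numerical evaluation of the logarithmic integral gives Li(11235) ≈ 1379.37. The difference π(x) − Li(x) ≈ -22.37 is typically negative for small/moderate x (Li(x) overestimates), though Littlewood's theorem shows this sign changes infinitely often.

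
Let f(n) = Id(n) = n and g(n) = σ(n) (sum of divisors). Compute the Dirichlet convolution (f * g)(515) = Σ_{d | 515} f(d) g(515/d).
(Id * σ)(515) = 2277

Divisors of 515: [1, 5, 103, 515]. For each d | 515:
  d = 1: Id(1) · σ(515/1) = 1 · 624 = 624
  d = 5: Id(5) · σ(515/5) = 5 · 104 = 520
  d = 103: Id(103) · σ(515/103) = 103 · 6 = 618
  d = 515: Id(515) · σ(515/515) = 515 · 1 = 515
Summing: (Id * σ)(515) = 624 + 520 + 618 + 515 = 2277.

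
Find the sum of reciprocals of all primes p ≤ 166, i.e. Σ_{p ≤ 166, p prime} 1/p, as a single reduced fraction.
Σ 1/p = 10988187442690106858194788089546541159451476081371138484805233167/5766152219975951659023630035336134306565384015606066319856068810

π(166) = 38, so the primes ≤ 166 are [2, 3, 5, 7, 11, 13, 17, 19, 23, 29, 31, 37, 41, 43, 47, 53, 59, 61, 67, 71, 73, 79, 83, 89, 97, 101, 103, 107, 109, 113, 127, 131, 137, 139, 149, 151, 157, 163]. Summing 1/p over these primes: 10988187442690106858194788089546541159451476081371138484805233167/5766152219975951659023630035336134306565384015606066319856068810 ≈ 1.9056. Mertens estimate ln ln(166) + 0.2615 ≈ 1.8931.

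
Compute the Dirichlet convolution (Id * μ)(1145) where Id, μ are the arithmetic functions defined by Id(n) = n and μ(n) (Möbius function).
(Id * μ)(1145) = 912

Divisors of 1145: [1, 5, 229, 1145]. For each d | 1145:
  d = 1: Id(1) · μ(1145/1) = 1 · 1 = 1
  d = 5: Id(5) · μ(1145/5) = 5 · -1 = -5
  d = 229: Id(229) · μ(1145/229) = 229 · -1 = -229
  d = 1145: Id(1145) · μ(1145/1145) = 1145 · 1 = 1145
Summing: (Id * μ)(1145) = 1 + -5 + -229 + 1145 = 912.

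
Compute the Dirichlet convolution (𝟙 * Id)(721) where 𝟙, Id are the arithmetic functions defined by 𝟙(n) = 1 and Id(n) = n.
(𝟙 * Id)(721) = 832

Divisors of 721: [1, 7, 103, 721]. For each d | 721:
  d = 1: 𝟙(1) · Id(721/1) = 1 · 721 = 721
  d = 7: 𝟙(7) · Id(721/7) = 1 · 103 = 103
  d = 103: 𝟙(103) · Id(721/103) = 1 · 7 = 7
  d = 721: 𝟙(721) · Id(721/721) = 1 · 1 = 1
Summing: (𝟙 * Id)(721) = 721 + 103 + 7 + 1 = 832.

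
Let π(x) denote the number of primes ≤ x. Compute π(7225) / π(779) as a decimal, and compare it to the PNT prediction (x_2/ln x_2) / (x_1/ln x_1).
π(7225)/π(779) = 923/137 ≈ 6.7372;  PNT prediction ≈ 6.9498.

π(779) = 137 and π(7225) = 923, so π(7225)/π(779) ≈ 6.7372. The PNT-predicted ratio is (7225/ln(7225)) / (779/ln(779)) ≈ 6.9498. The two agree to within a few percent, as expected.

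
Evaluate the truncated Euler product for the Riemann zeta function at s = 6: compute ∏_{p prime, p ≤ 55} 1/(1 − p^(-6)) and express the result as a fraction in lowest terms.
∏ = 16399916697843255011967930971578711261087839227653922144798329822985430357794635/16120340632419383592544649060829667066167081196619966516987203957241678930116608

The primes p ≤ 55 are [2, 3, 5, 7, 11, 13, 17, 19, 23, 29, 31, 37, 41, 43, 47, 53]. For each prime, (1 − 1/p^6)^(-1) = p^6 / (p^6 − 1). The product is (1 − 1/2^6)^(-1), (1 − 1/3^6)^(-1), (1 − 1/5^6)^(-1), (1 − 1/7^6)^(-1), (1 − 1/11^6)^(-1), (1 − 1/13^6)^(-1), (1 − 1/17^6)^(-1), (1 − 1/19^6)^(-1), (1 − 1/23^6)^(-1), (1 − 1/29^6)^(-1), (1 − 1/31^6)^(-1), (1 − 1/37^6)^(-1), (1 − 1/41^6)^(-1), (1 − 1/43^6)^(-1), (1 − 1/47^6)^(-1), (1 − 1/53^6)^(-1) = ∏ p^6 / (p^6 − 1) = 16399916697843255011967930971578711261087839227653922144798329822985430357794635/16120340632419383592544649060829667066167081196619966516987203957241678930116608.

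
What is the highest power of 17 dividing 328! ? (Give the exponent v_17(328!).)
v_17(328!) = 20

Legendre's formula: v_p(n!) = Σ_{k ≥ 1} ⌊n / p^k⌋. For p = 17, n = 328, the terms are:
  ⌊328/17^1⌋ = ⌊328/17⌋ = 19
  ⌊328/17^2⌋ = ⌊328/289⌋ = 1
(the next term ⌊328/17^3⌋ = 0, terminating the sum). Summing: v_17(328!) = 19 + 1 = 20.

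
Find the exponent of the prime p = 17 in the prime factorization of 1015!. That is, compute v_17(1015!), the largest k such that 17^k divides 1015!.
v_17(1015!) = 62

Legendre's formula: v_p(n!) = Σ_{k ≥ 1} ⌊n / p^k⌋. For p = 17, n = 1015, the terms are:
  ⌊1015/17^1⌋ = ⌊1015/17⌋ = 59
  ⌊1015/17^2⌋ = ⌊1015/289⌋ = 3
(the next term ⌊1015/17^3⌋ = 0, terminating the sum). Summing: v_17(1015!) = 59 + 3 = 62.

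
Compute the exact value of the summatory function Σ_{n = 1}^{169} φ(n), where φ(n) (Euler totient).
Σ_{n ≤ 169} φ(n) = 8766

Compute φ(n) for each 1 ≤ n ≤ 169: φ(1) = 1, φ(2) = 1, φ(3) = 2, φ(4) = 2, φ(5) = 4, φ(6) = 2, φ(7) = 6, φ(8) = 4, φ(9) = 6, φ(10) = 4, φ(11) = 10, φ(12) = 4, φ(13) = 12, φ(14) = 6, φ(15) = 8, φ(16) = 8, φ(17) = 16, φ(18) = 6, φ(19) = 18, φ(20) = 8, φ(21) = 12, φ(22) = 10, φ(23) = 22, φ(24) = 8, φ(25) = 20, φ(26) = 12, φ(27) = 18, φ(28) = 12, φ(29) = 28, φ(30) = 8, φ(31) = 30, φ(32) = 16, φ(33) = 20, φ(34) = 16, φ(35) = 24, φ(36) = 12, φ(37) = 36, φ(38) = 18, φ(39) = 24, φ(40) = 16, φ(41) = 40, φ(42) = 12, φ(43) = 42, φ(44) = 20, φ(45) = 24, φ(46) = 22, φ(47) = 46, φ(48) = 16, φ(49) = 42, φ(50) = 20, φ(51) = 32, φ(52) = 24, φ(53) = 52, φ(54) = 18, φ(55) = 40, φ(56) = 24, φ(57) = 36, φ(58) = 28, φ(59) = 58, φ(60) = 16, φ(61) = 60, φ(62) = 30, φ(63) = 36, φ(64) = 32, φ(65) = 48, φ(66) = 20, φ(67) = 66, φ(68) = 32, φ(69) = 44, φ(70) = 24, φ(71) = 70, φ(72) = 24, φ(73) = 72, φ(74) = 36, φ(75) = 40, φ(76) = 36, φ(77) = 60, φ(78) = 24, φ(79) = 78, φ(80) = 32, φ(81) = 54, φ(82) = 40, φ(83) = 82, φ(84) = 24, φ(85) = 64, φ(86) = 42, φ(87) = 56, φ(88) = 40, φ(89) = 88, φ(90) = 24, φ(91) = 72, φ(92) = 44, φ(93) = 60, φ(94) = 46, φ(95) = 72, φ(96) = 32, φ(97) = 96, φ(98) = 42, φ(99) = 60, φ(100) = 40, φ(101) = 100, φ(102) = 32, φ(103) = 102, φ(104) = 48, φ(105) = 48, φ(106) = 52, φ(107) = 106, φ(108) = 36, φ(109) = 108, φ(110) = 40, φ(111) = 72, φ(112) = 48, φ(113) = 112, φ(114) = 36, φ(115) = 88, φ(116) = 56, φ(117) = 72, φ(118) = 58, φ(119) = 96, φ(120) = 32, φ(121) = 110, φ(122) = 60, φ(123) = 80, φ(124) = 60, φ(125) = 100, φ(126) = 36, φ(127) = 126, φ(128) = 64, φ(129) = 84, φ(130) = 48, φ(131) = 130, φ(132) = 40, φ(133) = 108, φ(134) = 66, φ(135) = 72, φ(136) = 64, φ(137) = 136, φ(138) = 44, φ(139) = 138, φ(140) = 48, φ(141) = 92, φ(142) = 70, φ(143) = 120, φ(144) = 48, φ(145) = 112, φ(146) = 72, φ(147) = 84, φ(148) = 72, φ(149) = 148, φ(150) = 40, φ(151) = 150, φ(152) = 72, φ(153) = 96, φ(154) = 60, φ(155) = 120, φ(156) = 48, φ(157) = 156, φ(158) = 78, φ(159) = 104, φ(160) = 64, φ(161) = 132, φ(162) = 54, φ(163) = 162, φ(164) = 80, φ(165) = 80, φ(166) = 82, φ(167) = 166, φ(168) = 48, φ(169) = 156. Summing all 169 values: 8766. (Average order: Σ_{n ≤ x} φ(n) ~ (3/π²) x². For x = 169, (3/π²)·169² ≈ 8681.50.)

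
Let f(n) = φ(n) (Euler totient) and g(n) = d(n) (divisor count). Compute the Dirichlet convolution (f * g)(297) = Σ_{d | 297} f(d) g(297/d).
(φ * d)(297) = 480

Divisors of 297: [1, 3, 9, 11, 27, 33, 99, 297]. For each d | 297:
  d = 1: φ(1) · d(297/1) = 1 · 8 = 8
  d = 3: φ(3) · d(297/3) = 2 · 6 = 12
  d = 9: φ(9) · d(297/9) = 6 · 4 = 24
  d = 11: φ(11) · d(297/11) = 10 · 4 = 40
  d = 27: φ(27) · d(297/27) = 18 · 2 = 36
  d = 33: φ(33) · d(297/33) = 20 · 3 = 60
  d = 99: φ(99) · d(297/99) = 60 · 2 = 120
  d = 297: φ(297) · d(297/297) = 180 · 1 = 180
Summing: (φ * d)(297) = 8 + 12 + 24 + 40 + 36 + 60 + 120 + 180 = 480.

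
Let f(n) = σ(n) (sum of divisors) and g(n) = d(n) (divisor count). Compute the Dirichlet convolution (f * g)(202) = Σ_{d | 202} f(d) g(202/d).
(σ * d)(202) = 520

Divisors of 202: [1, 2, 101, 202]. For each d | 202:
  d = 1: σ(1) · d(202/1) = 1 · 4 = 4
  d = 2: σ(2) · d(202/2) = 3 · 2 = 6
  d = 101: σ(101) · d(202/101) = 102 · 2 = 204
  d = 202: σ(202) · d(202/202) = 306 · 1 = 306
Summing: (σ * d)(202) = 4 + 6 + 204 + 306 = 520.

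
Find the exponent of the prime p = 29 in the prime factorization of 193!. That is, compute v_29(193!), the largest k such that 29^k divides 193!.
v_29(193!) = 6

Legendre's formula: v_p(n!) = Σ_{k ≥ 1} ⌊n / p^k⌋. For p = 29, n = 193, the terms are:
  ⌊193/29^1⌋ = ⌊193/29⌋ = 6
(the next term ⌊193/29^2⌋ = 0, terminating the sum). Summing: v_29(193!) = 6 = 6.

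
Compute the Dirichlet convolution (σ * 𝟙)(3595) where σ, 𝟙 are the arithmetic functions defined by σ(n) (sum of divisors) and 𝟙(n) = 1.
(σ * 𝟙)(3595) = 5047

Divisors of 3595: [1, 5, 719, 3595]. For each d | 3595:
  d = 1: σ(1) · 𝟙(3595/1) = 1 · 1 = 1
  d = 5: σ(5) · 𝟙(3595/5) = 6 · 1 = 6
  d = 719: σ(719) · 𝟙(3595/719) = 720 · 1 = 720
  d = 3595: σ(3595) · 𝟙(3595/3595) = 4320 · 1 = 4320
Summing: (σ * 𝟙)(3595) = 1 + 6 + 720 + 4320 = 5047.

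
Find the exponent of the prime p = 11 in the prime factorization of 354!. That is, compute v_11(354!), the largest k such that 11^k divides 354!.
v_11(354!) = 34

Legendre's formula: v_p(n!) = Σ_{k ≥ 1} ⌊n / p^k⌋. For p = 11, n = 354, the terms are:
  ⌊354/11^1⌋ = ⌊354/11⌋ = 32
  ⌊354/11^2⌋ = ⌊354/121⌋ = 2
(the next term ⌊354/11^3⌋ = 0, terminating the sum). Summing: v_11(354!) = 32 + 2 = 34.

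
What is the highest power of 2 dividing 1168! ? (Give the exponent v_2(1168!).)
v_2(1168!) = 1165

Legendre's formula: v_p(n!) = Σ_{k ≥ 1} ⌊n / p^k⌋. For p = 2, n = 1168, the terms are:
  ⌊1168/2^1⌋ = ⌊1168/2⌋ = 584
  ⌊1168/2^2⌋ = ⌊1168/4⌋ = 292
  ⌊1168/2^3⌋ = ⌊1168/8⌋ = 146
  ⌊1168/2^4⌋ = ⌊1168/16⌋ = 73
  ⌊1168/2^5⌋ = ⌊1168/32⌋ = 36
  ⌊1168/2^6⌋ = ⌊1168/64⌋ = 18
  ⌊1168/2^7⌋ = ⌊1168/128⌋ = 9
  ⌊1168/2^8⌋ = ⌊1168/256⌋ = 4
  ⌊1168/2^9⌋ = ⌊1168/512⌋ = 2
  ⌊1168/2^10⌋ = ⌊1168/1024⌋ = 1
(the next term ⌊1168/2^11⌋ = 0, terminating the sum). Summing: v_2(1168!) = 584 + 292 + 146 + 73 + 36 + 18 + 9 + 4 + 2 + 1 = 1165.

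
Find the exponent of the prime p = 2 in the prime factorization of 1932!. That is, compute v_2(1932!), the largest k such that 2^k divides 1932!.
v_2(1932!) = 1926

Legendre's formula: v_p(n!) = Σ_{k ≥ 1} ⌊n / p^k⌋. For p = 2, n = 1932, the terms are:
  ⌊1932/2^1⌋ = ⌊1932/2⌋ = 966
  ⌊1932/2^2⌋ = ⌊1932/4⌋ = 483
  ⌊1932/2^3⌋ = ⌊1932/8⌋ = 241
  ⌊1932/2^4⌋ = ⌊1932/16⌋ = 120
  ⌊1932/2^5⌋ = ⌊1932/32⌋ = 60
  ⌊1932/2^6⌋ = ⌊1932/64⌋ = 30
  ⌊1932/2^7⌋ = ⌊1932/128⌋ = 15
  ⌊1932/2^8⌋ = ⌊1932/256⌋ = 7
  ⌊1932/2^9⌋ = ⌊1932/512⌋ = 3
  ⌊1932/2^10⌋ = ⌊1932/1024⌋ = 1
(the next term ⌊1932/2^11⌋ = 0, terminating the sum). Summing: v_2(1932!) = 966 + 483 + 241 + 120 + 60 + 30 + 15 + 7 + 3 + 1 = 1926.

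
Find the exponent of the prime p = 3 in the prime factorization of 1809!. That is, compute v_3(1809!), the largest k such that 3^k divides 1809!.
v_3(1809!) = 902

Legendre's formula: v_p(n!) = Σ_{k ≥ 1} ⌊n / p^k⌋. For p = 3, n = 1809, the terms are:
  ⌊1809/3^1⌋ = ⌊1809/3⌋ = 603
  ⌊1809/3^2⌋ = ⌊1809/9⌋ = 201
  ⌊1809/3^3⌋ = ⌊1809/27⌋ = 67
  ⌊1809/3^4⌋ = ⌊1809/81⌋ = 22
  ⌊1809/3^5⌋ = ⌊1809/243⌋ = 7
  ⌊1809/3^6⌋ = ⌊1809/729⌋ = 2
(the next term ⌊1809/3^7⌋ = 0, terminating the sum). Summing: v_3(1809!) = 603 + 201 + 67 + 22 + 7 + 2 = 902.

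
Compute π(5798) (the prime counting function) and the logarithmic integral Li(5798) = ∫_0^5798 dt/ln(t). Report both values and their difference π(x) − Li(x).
π(5798) = 760;  Li(5798) ≈ 777.15;  π(x) − Li(x) ≈ -17.15.

Direct count of primes ≤ 5798 gives π(5798) = 760. Numerical evaluation of the logarithmic integral gives Li(5798) ≈ 777.15. The difference π(x) − Li(x) ≈ -17.15 is typically negative for small/moderate x (Li(x) overestimates), though Littlewood's theorem shows this sign changes infinitely often.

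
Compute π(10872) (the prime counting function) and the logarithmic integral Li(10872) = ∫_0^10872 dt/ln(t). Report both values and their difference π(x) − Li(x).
π(10872) = 1322;  Li(10872) ≈ 1340.38;  π(x) − Li(x) ≈ -18.38.

Direct count of primes ≤ 10872 gives π(10872) = 1322. Numerical evaluation of the logarithmic integral gives Li(10872) ≈ 1340.38. The difference π(x) − Li(x) ≈ -18.38 is typically negative for small/moderate x (Li(x) overestimates), though Littlewood's theorem shows this sign changes infinitely often.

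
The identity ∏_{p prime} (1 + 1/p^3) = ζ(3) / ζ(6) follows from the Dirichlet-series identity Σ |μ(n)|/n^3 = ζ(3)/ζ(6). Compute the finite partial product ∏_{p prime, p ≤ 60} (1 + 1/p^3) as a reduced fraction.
∏ = 49015348118957287693667429084900240520118272/41484639097894743448712899010350912764324083

The primes p ≤ 60 are [2, 3, 5, 7, 11, 13, 17, 19, 23, 29, 31, 37, 41, 43, 47, 53, 59]. For each, (1 + 1/p^3) = (p^3 + 1)/p^3. Multiplying these fractions over p ∈ [2, 3, 5, 7, 11, 13, 17, 19, 23, 29, 31, 37, 41, 43, 47, 53, 59] gives 49015348118957287693667429084900240520118272/41484639097894743448712899010350912764324083. (In the limit P → ∞ this tends to ζ(3)/ζ(6).)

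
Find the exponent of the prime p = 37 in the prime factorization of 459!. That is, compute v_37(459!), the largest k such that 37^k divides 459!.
v_37(459!) = 12

Legendre's formula: v_p(n!) = Σ_{k ≥ 1} ⌊n / p^k⌋. For p = 37, n = 459, the terms are:
  ⌊459/37^1⌋ = ⌊459/37⌋ = 12
(the next term ⌊459/37^2⌋ = 0, terminating the sum). Summing: v_37(459!) = 12 = 12.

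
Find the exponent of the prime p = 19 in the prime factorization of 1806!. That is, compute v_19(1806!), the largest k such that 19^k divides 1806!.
v_19(1806!) = 100

Legendre's formula: v_p(n!) = Σ_{k ≥ 1} ⌊n / p^k⌋. For p = 19, n = 1806, the terms are:
  ⌊1806/19^1⌋ = ⌊1806/19⌋ = 95
  ⌊1806/19^2⌋ = ⌊1806/361⌋ = 5
(the next term ⌊1806/19^3⌋ = 0, terminating the sum). Summing: v_19(1806!) = 95 + 5 = 100.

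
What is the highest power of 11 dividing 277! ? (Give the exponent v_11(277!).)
v_11(277!) = 27

Legendre's formula: v_p(n!) = Σ_{k ≥ 1} ⌊n / p^k⌋. For p = 11, n = 277, the terms are:
  ⌊277/11^1⌋ = ⌊277/11⌋ = 25
  ⌊277/11^2⌋ = ⌊277/121⌋ = 2
(the next term ⌊277/11^3⌋ = 0, terminating the sum). Summing: v_11(277!) = 25 + 2 = 27.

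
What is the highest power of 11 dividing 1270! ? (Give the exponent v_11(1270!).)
v_11(1270!) = 125

Legendre's formula: v_p(n!) = Σ_{k ≥ 1} ⌊n / p^k⌋. For p = 11, n = 1270, the terms are:
  ⌊1270/11^1⌋ = ⌊1270/11⌋ = 115
  ⌊1270/11^2⌋ = ⌊1270/121⌋ = 10
(the next term ⌊1270/11^3⌋ = 0, terminating the sum). Summing: v_11(1270!) = 115 + 10 = 125.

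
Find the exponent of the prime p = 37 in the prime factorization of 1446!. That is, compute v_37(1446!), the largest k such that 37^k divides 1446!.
v_37(1446!) = 40

Legendre's formula: v_p(n!) = Σ_{k ≥ 1} ⌊n / p^k⌋. For p = 37, n = 1446, the terms are:
  ⌊1446/37^1⌋ = ⌊1446/37⌋ = 39
  ⌊1446/37^2⌋ = ⌊1446/1369⌋ = 1
(the next term ⌊1446/37^3⌋ = 0, terminating the sum). Summing: v_37(1446!) = 39 + 1 = 40.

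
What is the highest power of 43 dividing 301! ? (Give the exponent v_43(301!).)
v_43(301!) = 7

Legendre's formula: v_p(n!) = Σ_{k ≥ 1} ⌊n / p^k⌋. For p = 43, n = 301, the terms are:
  ⌊301/43^1⌋ = ⌊301/43⌋ = 7
(the next term ⌊301/43^2⌋ = 0, terminating the sum). Summing: v_43(301!) = 7 = 7.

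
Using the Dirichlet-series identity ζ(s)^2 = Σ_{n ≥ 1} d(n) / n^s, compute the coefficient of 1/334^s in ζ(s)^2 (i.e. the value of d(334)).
d(334) = 4

ζ(s)^2 = (Σ 1/m^s)(Σ 1/k^s). The coefficient of 1/n^s in the product is the number of ordered pairs (m, k) with mk = n, which equals d(n). For n = 334, divisors are [1, 2, 167, 334], so d(334) = 4.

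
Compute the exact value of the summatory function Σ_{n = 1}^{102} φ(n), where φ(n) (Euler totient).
Σ_{n ≤ 102} φ(n) = 3176

Compute φ(n) for each 1 ≤ n ≤ 102: φ(1) = 1, φ(2) = 1, φ(3) = 2, φ(4) = 2, φ(5) = 4, φ(6) = 2, φ(7) = 6, φ(8) = 4, φ(9) = 6, φ(10) = 4, φ(11) = 10, φ(12) = 4, φ(13) = 12, φ(14) = 6, φ(15) = 8, φ(16) = 8, φ(17) = 16, φ(18) = 6, φ(19) = 18, φ(20) = 8, φ(21) = 12, φ(22) = 10, φ(23) = 22, φ(24) = 8, φ(25) = 20, φ(26) = 12, φ(27) = 18, φ(28) = 12, φ(29) = 28, φ(30) = 8, φ(31) = 30, φ(32) = 16, φ(33) = 20, φ(34) = 16, φ(35) = 24, φ(36) = 12, φ(37) = 36, φ(38) = 18, φ(39) = 24, φ(40) = 16, φ(41) = 40, φ(42) = 12, φ(43) = 42, φ(44) = 20, φ(45) = 24, φ(46) = 22, φ(47) = 46, φ(48) = 16, φ(49) = 42, φ(50) = 20, φ(51) = 32, φ(52) = 24, φ(53) = 52, φ(54) = 18, φ(55) = 40, φ(56) = 24, φ(57) = 36, φ(58) = 28, φ(59) = 58, φ(60) = 16, φ(61) = 60, φ(62) = 30, φ(63) = 36, φ(64) = 32, φ(65) = 48, φ(66) = 20, φ(67) = 66, φ(68) = 32, φ(69) = 44, φ(70) = 24, φ(71) = 70, φ(72) = 24, φ(73) = 72, φ(74) = 36, φ(75) = 40, φ(76) = 36, φ(77) = 60, φ(78) = 24, φ(79) = 78, φ(80) = 32, φ(81) = 54, φ(82) = 40, φ(83) = 82, φ(84) = 24, φ(85) = 64, φ(86) = 42, φ(87) = 56, φ(88) = 40, φ(89) = 88, φ(90) = 24, φ(91) = 72, φ(92) = 44, φ(93) = 60, φ(94) = 46, φ(95) = 72, φ(96) = 32, φ(97) = 96, φ(98) = 42, φ(99) = 60, φ(100) = 40, φ(101) = 100, φ(102) = 32. Summing all 102 values: 3176. (Average order: Σ_{n ≤ x} φ(n) ~ (3/π²) x². For x = 102, (3/π²)·102² ≈ 3162.44.)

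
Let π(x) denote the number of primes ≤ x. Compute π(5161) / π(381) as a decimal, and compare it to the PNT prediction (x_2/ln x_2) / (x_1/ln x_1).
π(5161)/π(381) = 687/75 ≈ 9.1600;  PNT prediction ≈ 9.4165.

π(381) = 75 and π(5161) = 687, so π(5161)/π(381) ≈ 9.1600. The PNT-predicted ratio is (5161/ln(5161)) / (381/ln(381)) ≈ 9.4165. The two agree to within a few percent, as expected.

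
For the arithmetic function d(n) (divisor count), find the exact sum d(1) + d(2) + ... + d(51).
Σ_{n ≤ 51} d(n) = 211

Compute d(n) for each 1 ≤ n ≤ 51: d(1) = 1, d(2) = 2, d(3) = 2, d(4) = 3, d(5) = 2, d(6) = 4, d(7) = 2, d(8) = 4, d(9) = 3, d(10) = 4, d(11) = 2, d(12) = 6, d(13) = 2, d(14) = 4, d(15) = 4, d(16) = 5, d(17) = 2, d(18) = 6, d(19) = 2, d(20) = 6, d(21) = 4, d(22) = 4, d(23) = 2, d(24) = 8, d(25) = 3, d(26) = 4, d(27) = 4, d(28) = 6, d(29) = 2, d(30) = 8, d(31) = 2, d(32) = 6, d(33) = 4, d(34) = 4, d(35) = 4, d(36) = 9, d(37) = 2, d(38) = 4, d(39) = 4, d(40) = 8, d(41) = 2, d(42) = 8, d(43) = 2, d(44) = 6, d(45) = 6, d(46) = 4, d(47) = 2, d(48) = 10, d(49) = 3, d(50) = 6, d(51) = 4. Summing all 51 values: 211. (Dirichlet's divisor formula: Σ_{n ≤ x} d(n) = x ln(x) + (2γ − 1) x + O(√x). For x = 51, the asymptotic estimate is ≈ 208.40.)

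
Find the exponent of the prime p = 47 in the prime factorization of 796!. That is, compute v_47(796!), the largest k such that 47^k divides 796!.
v_47(796!) = 16

Legendre's formula: v_p(n!) = Σ_{k ≥ 1} ⌊n / p^k⌋. For p = 47, n = 796, the terms are:
  ⌊796/47^1⌋ = ⌊796/47⌋ = 16
(the next term ⌊796/47^2⌋ = 0, terminating the sum). Summing: v_47(796!) = 16 = 16.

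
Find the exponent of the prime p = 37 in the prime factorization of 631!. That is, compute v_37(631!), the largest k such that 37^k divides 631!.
v_37(631!) = 17

Legendre's formula: v_p(n!) = Σ_{k ≥ 1} ⌊n / p^k⌋. For p = 37, n = 631, the terms are:
  ⌊631/37^1⌋ = ⌊631/37⌋ = 17
(the next term ⌊631/37^2⌋ = 0, terminating the sum). Summing: v_37(631!) = 17 = 17.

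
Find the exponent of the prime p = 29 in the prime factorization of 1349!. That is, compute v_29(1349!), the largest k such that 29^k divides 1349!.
v_29(1349!) = 47

Legendre's formula: v_p(n!) = Σ_{k ≥ 1} ⌊n / p^k⌋. For p = 29, n = 1349, the terms are:
  ⌊1349/29^1⌋ = ⌊1349/29⌋ = 46
  ⌊1349/29^2⌋ = ⌊1349/841⌋ = 1
(the next term ⌊1349/29^3⌋ = 0, terminating the sum). Summing: v_29(1349!) = 46 + 1 = 47.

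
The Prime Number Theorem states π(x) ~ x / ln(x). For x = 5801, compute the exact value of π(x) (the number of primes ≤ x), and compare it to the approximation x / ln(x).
π(5801) = 761;  x/ln(x) ≈ 669.41;  relative error ≈ 12.03%.

Directly count primes up to 5801: π(5801) = 761. The PNT approximation gives 5801/ln(5801) ≈ 5801/8.66579 ≈ 669.41. Relative error (π(x) − x/ln(x)) / π(x) ≈ 12.03%; the approximation is known to undercount slightly (Li(x) is a better estimate).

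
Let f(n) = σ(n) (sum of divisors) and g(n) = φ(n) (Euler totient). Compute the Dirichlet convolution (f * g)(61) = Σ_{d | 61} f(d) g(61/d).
(σ * φ)(61) = 122

Divisors of 61: [1, 61]. For each d | 61:
  d = 1: σ(1) · φ(61/1) = 1 · 60 = 60
  d = 61: σ(61) · φ(61/61) = 62 · 1 = 62
Summing: (σ * φ)(61) = 60 + 62 = 122.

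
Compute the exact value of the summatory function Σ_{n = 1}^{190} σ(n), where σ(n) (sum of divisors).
Σ_{n ≤ 190} σ(n) = 29790

Compute σ(n) for each 1 ≤ n ≤ 190: σ(1) = 1, σ(2) = 3, σ(3) = 4, σ(4) = 7, σ(5) = 6, σ(6) = 12, σ(7) = 8, σ(8) = 15, σ(9) = 13, σ(10) = 18, σ(11) = 12, σ(12) = 28, σ(13) = 14, σ(14) = 24, σ(15) = 24, σ(16) = 31, σ(17) = 18, σ(18) = 39, σ(19) = 20, σ(20) = 42, σ(21) = 32, σ(22) = 36, σ(23) = 24, σ(24) = 60, σ(25) = 31, σ(26) = 42, σ(27) = 40, σ(28) = 56, σ(29) = 30, σ(30) = 72, σ(31) = 32, σ(32) = 63, σ(33) = 48, σ(34) = 54, σ(35) = 48, σ(36) = 91, σ(37) = 38, σ(38) = 60, σ(39) = 56, σ(40) = 90, σ(41) = 42, σ(42) = 96, σ(43) = 44, σ(44) = 84, σ(45) = 78, σ(46) = 72, σ(47) = 48, σ(48) = 124, σ(49) = 57, σ(50) = 93, σ(51) = 72, σ(52) = 98, σ(53) = 54, σ(54) = 120, σ(55) = 72, σ(56) = 120, σ(57) = 80, σ(58) = 90, σ(59) = 60, σ(60) = 168, σ(61) = 62, σ(62) = 96, σ(63) = 104, σ(64) = 127, σ(65) = 84, σ(66) = 144, σ(67) = 68, σ(68) = 126, σ(69) = 96, σ(70) = 144, σ(71) = 72, σ(72) = 195, σ(73) = 74, σ(74) = 114, σ(75) = 124, σ(76) = 140, σ(77) = 96, σ(78) = 168, σ(79) = 80, σ(80) = 186, σ(81) = 121, σ(82) = 126, σ(83) = 84, σ(84) = 224, σ(85) = 108, σ(86) = 132, σ(87) = 120, σ(88) = 180, σ(89) = 90, σ(90) = 234, σ(91) = 112, σ(92) = 168, σ(93) = 128, σ(94) = 144, σ(95) = 120, σ(96) = 252, σ(97) = 98, σ(98) = 171, σ(99) = 156, σ(100) = 217, σ(101) = 102, σ(102) = 216, σ(103) = 104, σ(104) = 210, σ(105) = 192, σ(106) = 162, σ(107) = 108, σ(108) = 280, σ(109) = 110, σ(110) = 216, σ(111) = 152, σ(112) = 248, σ(113) = 114, σ(114) = 240, σ(115) = 144, σ(116) = 210, σ(117) = 182, σ(118) = 180, σ(119) = 144, σ(120) = 360, σ(121) = 133, σ(122) = 186, σ(123) = 168, σ(124) = 224, σ(125) = 156, σ(126) = 312, σ(127) = 128, σ(128) = 255, σ(129) = 176, σ(130) = 252, σ(131) = 132, σ(132) = 336, σ(133) = 160, σ(134) = 204, σ(135) = 240, σ(136) = 270, σ(137) = 138, σ(138) = 288, σ(139) = 140, σ(140) = 336, σ(141) = 192, σ(142) = 216, σ(143) = 168, σ(144) = 403, σ(145) = 180, σ(146) = 222, σ(147) = 228, σ(148) = 266, σ(149) = 150, σ(150) = 372, σ(151) = 152, σ(152) = 300, σ(153) = 234, σ(154) = 288, σ(155) = 192, σ(156) = 392, σ(157) = 158, σ(158) = 240, σ(159) = 216, σ(160) = 378, σ(161) = 192, σ(162) = 363, σ(163) = 164, σ(164) = 294, σ(165) = 288, σ(166) = 252, σ(167) = 168, σ(168) = 480, σ(169) = 183, σ(170) = 324, σ(171) = 260, σ(172) = 308, σ(173) = 174, σ(174) = 360, σ(175) = 248, σ(176) = 372, σ(177) = 240, σ(178) = 270, σ(179) = 180, σ(180) = 546, σ(181) = 182, σ(182) = 336, σ(183) = 248, σ(184) = 360, σ(185) = 228, σ(186) = 384, σ(187) = 216, σ(188) = 336, σ(189) = 320, σ(190) = 360. Summing all 190 values: 29790. (Average order: Σ_{n ≤ x} σ(n) ~ (π²/12) x². For x = 190, (π²/12)·190² ≈ 29691.06.)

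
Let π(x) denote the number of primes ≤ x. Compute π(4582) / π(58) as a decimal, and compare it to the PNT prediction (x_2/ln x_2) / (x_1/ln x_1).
π(4582)/π(58) = 619/16 ≈ 38.6875;  PNT prediction ≈ 38.0521.

π(58) = 16 and π(4582) = 619, so π(4582)/π(58) ≈ 38.6875. The PNT-predicted ratio is (4582/ln(4582)) / (58/ln(58)) ≈ 38.0521. The two agree to within a few percent, as expected.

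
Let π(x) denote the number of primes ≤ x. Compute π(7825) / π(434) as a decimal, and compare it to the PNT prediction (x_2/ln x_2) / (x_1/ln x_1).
π(7825)/π(434) = 989/84 ≈ 11.7738;  PNT prediction ≈ 12.2137.

π(434) = 84 and π(7825) = 989, so π(7825)/π(434) ≈ 11.7738. The PNT-predicted ratio is (7825/ln(7825)) / (434/ln(434)) ≈ 12.2137. The two agree to within a few percent, as expected.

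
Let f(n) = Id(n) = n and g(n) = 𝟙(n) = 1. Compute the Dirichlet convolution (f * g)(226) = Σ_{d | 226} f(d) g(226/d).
(Id * 𝟙)(226) = 342

Divisors of 226: [1, 2, 113, 226]. For each d | 226:
  d = 1: Id(1) · 𝟙(226/1) = 1 · 1 = 1
  d = 2: Id(2) · 𝟙(226/2) = 2 · 1 = 2
  d = 113: Id(113) · 𝟙(226/113) = 113 · 1 = 113
  d = 226: Id(226) · 𝟙(226/226) = 226 · 1 = 226
Summing: (Id * 𝟙)(226) = 1 + 2 + 113 + 226 = 342.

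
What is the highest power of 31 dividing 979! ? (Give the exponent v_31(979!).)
v_31(979!) = 32

Legendre's formula: v_p(n!) = Σ_{k ≥ 1} ⌊n / p^k⌋. For p = 31, n = 979, the terms are:
  ⌊979/31^1⌋ = ⌊979/31⌋ = 31
  ⌊979/31^2⌋ = ⌊979/961⌋ = 1
(the next term ⌊979/31^3⌋ = 0, terminating the sum). Summing: v_31(979!) = 31 + 1 = 32.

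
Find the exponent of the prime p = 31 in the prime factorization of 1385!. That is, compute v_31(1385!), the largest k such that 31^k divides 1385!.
v_31(1385!) = 45

Legendre's formula: v_p(n!) = Σ_{k ≥ 1} ⌊n / p^k⌋. For p = 31, n = 1385, the terms are:
  ⌊1385/31^1⌋ = ⌊1385/31⌋ = 44
  ⌊1385/31^2⌋ = ⌊1385/961⌋ = 1
(the next term ⌊1385/31^3⌋ = 0, terminating the sum). Summing: v_31(1385!) = 44 + 1 = 45.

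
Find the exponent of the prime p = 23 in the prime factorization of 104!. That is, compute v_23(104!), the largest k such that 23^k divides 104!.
v_23(104!) = 4

Legendre's formula: v_p(n!) = Σ_{k ≥ 1} ⌊n / p^k⌋. For p = 23, n = 104, the terms are:
  ⌊104/23^1⌋ = ⌊104/23⌋ = 4
(the next term ⌊104/23^2⌋ = 0, terminating the sum). Summing: v_23(104!) = 4 = 4.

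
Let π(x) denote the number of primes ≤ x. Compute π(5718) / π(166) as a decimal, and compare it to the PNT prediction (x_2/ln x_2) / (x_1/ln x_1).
π(5718)/π(166) = 753/38 ≈ 19.8158;  PNT prediction ≈ 20.3536.

π(166) = 38 and π(5718) = 753, so π(5718)/π(166) ≈ 19.8158. The PNT-predicted ratio is (5718/ln(5718)) / (166/ln(166)) ≈ 20.3536. The two agree to within a few percent, as expected.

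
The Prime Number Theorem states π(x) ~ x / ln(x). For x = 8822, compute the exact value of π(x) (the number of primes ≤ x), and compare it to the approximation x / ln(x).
π(8822) = 1099;  x/ln(x) ≈ 971.05;  relative error ≈ 11.64%.

Directly count primes up to 8822: π(8822) = 1099. The PNT approximation gives 8822/ln(8822) ≈ 8822/9.08500 ≈ 971.05. Relative error (π(x) − x/ln(x)) / π(x) ≈ 11.64%; the approximation is known to undercount slightly (Li(x) is a better estimate).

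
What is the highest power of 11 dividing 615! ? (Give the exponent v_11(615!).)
v_11(615!) = 60

Legendre's formula: v_p(n!) = Σ_{k ≥ 1} ⌊n / p^k⌋. For p = 11, n = 615, the terms are:
  ⌊615/11^1⌋ = ⌊615/11⌋ = 55
  ⌊615/11^2⌋ = ⌊615/121⌋ = 5
(the next term ⌊615/11^3⌋ = 0, terminating the sum). Summing: v_11(615!) = 55 + 5 = 60.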